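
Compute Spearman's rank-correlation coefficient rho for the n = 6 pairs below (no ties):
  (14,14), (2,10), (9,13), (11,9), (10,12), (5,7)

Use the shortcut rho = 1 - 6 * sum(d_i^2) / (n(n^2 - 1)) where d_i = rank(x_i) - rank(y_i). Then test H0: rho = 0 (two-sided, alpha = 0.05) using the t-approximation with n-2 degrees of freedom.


Step 1: Rank x and y separately (midranks; no ties here).
rank(x): 14->6, 2->1, 9->3, 11->5, 10->4, 5->2
rank(y): 14->6, 10->3, 13->5, 9->2, 12->4, 7->1
Step 2: d_i = R_x(i) - R_y(i); compute d_i^2.
  (6-6)^2=0, (1-3)^2=4, (3-5)^2=4, (5-2)^2=9, (4-4)^2=0, (2-1)^2=1
sum(d^2) = 18.
Step 3: rho = 1 - 6*18 / (6*(6^2 - 1)) = 1 - 108/210 = 0.485714.
Step 4: Under H0, t = rho * sqrt((n-2)/(1-rho^2)) = 1.1113 ~ t(4).
Step 5: Two-sided p-value from the t-distribution with 4 df = 0.328723.
Step 6: alpha = 0.05. fail to reject H0.

rho = 0.4857, p = 0.328723, fail to reject H0 at alpha = 0.05.


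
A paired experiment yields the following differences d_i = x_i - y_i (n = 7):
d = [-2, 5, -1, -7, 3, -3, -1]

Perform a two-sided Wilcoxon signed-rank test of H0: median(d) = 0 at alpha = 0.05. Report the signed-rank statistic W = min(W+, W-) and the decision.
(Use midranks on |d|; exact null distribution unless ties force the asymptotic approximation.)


Step 1: Drop any zero differences (none here) and take |d_i|.
|d| = [2, 5, 1, 7, 3, 3, 1]
Step 2: Midrank |d_i| (ties get averaged ranks).
ranks: |2|->3, |5|->6, |1|->1.5, |7|->7, |3|->4.5, |3|->4.5, |1|->1.5
Step 3: Attach original signs; sum ranks with positive sign and with negative sign.
W+ = 6 + 4.5 = 10.5
W- = 3 + 1.5 + 7 + 4.5 + 1.5 = 17.5
(Check: W+ + W- = 28 should equal n(n+1)/2 = 28.)
Step 4: Test statistic W = min(W+, W-) = 10.5.
Step 5: Ties in |d|, so use the tie-corrected normal approximation.
        E[W] = n(n+1)/4 = 7*8/4 = 14.
        Tie groups: |d|=1 (t=2), |d|=3 (t=2); sum(t^3 - t) = 12.
        Var[W] = n(n+1)(2n+1)/24 - sum(t^3-t)/48 = 840/24 - 12/48 = 34.75.
        z = (W - E[W]) / sqrt(Var[W]) = (10.5 - 14) / 5.8949 = -0.5937.
        Two-sided p = 2*Phi(z) = 0.552691.
Step 6: alpha = 0.05. fail to reject H0.

W+ = 10.5, W- = 17.5, W = min = 10.5, p = 0.552691, fail to reject H0.


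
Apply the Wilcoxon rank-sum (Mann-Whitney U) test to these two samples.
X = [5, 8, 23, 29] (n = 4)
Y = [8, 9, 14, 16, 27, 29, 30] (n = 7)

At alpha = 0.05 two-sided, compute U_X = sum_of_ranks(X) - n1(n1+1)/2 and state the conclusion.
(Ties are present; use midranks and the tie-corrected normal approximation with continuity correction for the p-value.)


Step 1: Combine and sort all 11 observations; assign midranks.
sorted (value, group): (5,X), (8,X), (8,Y), (9,Y), (14,Y), (16,Y), (23,X), (27,Y), (29,X), (29,Y), (30,Y)
ranks: 5->1, 8->2.5, 8->2.5, 9->4, 14->5, 16->6, 23->7, 27->8, 29->9.5, 29->9.5, 30->11
Step 2: Rank sum for X: R1 = 1 + 2.5 + 7 + 9.5 = 20.
Step 3: U_X = R1 - n1(n1+1)/2 = 20 - 4*5/2 = 20 - 10 = 10.
       U_Y = n1*n2 - U_X = 28 - 10 = 18.
Step 4: Ties are present, so use the tie-corrected normal approximation (with continuity correction) for the p-value.
Step 5: p-value = 0.506393; compare to alpha = 0.05. fail to reject H0.

U_X = 10, p = 0.506393, fail to reject H0 at alpha = 0.05.


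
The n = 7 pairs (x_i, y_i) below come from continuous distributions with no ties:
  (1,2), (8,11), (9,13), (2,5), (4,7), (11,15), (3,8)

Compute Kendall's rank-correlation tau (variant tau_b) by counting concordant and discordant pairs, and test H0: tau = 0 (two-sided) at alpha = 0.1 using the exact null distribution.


Step 1: Enumerate the 21 unordered pairs (i,j) with i<j and classify each by sign(x_j-x_i) * sign(y_j-y_i).
  (1,2):dx=+7,dy=+9->C; (1,3):dx=+8,dy=+11->C; (1,4):dx=+1,dy=+3->C; (1,5):dx=+3,dy=+5->C
  (1,6):dx=+10,dy=+13->C; (1,7):dx=+2,dy=+6->C; (2,3):dx=+1,dy=+2->C; (2,4):dx=-6,dy=-6->C
  (2,5):dx=-4,dy=-4->C; (2,6):dx=+3,dy=+4->C; (2,7):dx=-5,dy=-3->C; (3,4):dx=-7,dy=-8->C
  (3,5):dx=-5,dy=-6->C; (3,6):dx=+2,dy=+2->C; (3,7):dx=-6,dy=-5->C; (4,5):dx=+2,dy=+2->C
  (4,6):dx=+9,dy=+10->C; (4,7):dx=+1,dy=+3->C; (5,6):dx=+7,dy=+8->C; (5,7):dx=-1,dy=+1->D
  (6,7):dx=-8,dy=-7->C
Step 2: C = 20, D = 1, total pairs = 21.
Step 3: tau = (C - D)/(n(n-1)/2) = (20 - 1)/21 = 0.904762.
Step 4: Exact two-sided p-value (enumerate n! = 5040 permutations of y under H0): p = 0.002778.
Step 5: alpha = 0.1. reject H0.

tau_b = 0.9048 (C=20, D=1), p = 0.002778, reject H0.


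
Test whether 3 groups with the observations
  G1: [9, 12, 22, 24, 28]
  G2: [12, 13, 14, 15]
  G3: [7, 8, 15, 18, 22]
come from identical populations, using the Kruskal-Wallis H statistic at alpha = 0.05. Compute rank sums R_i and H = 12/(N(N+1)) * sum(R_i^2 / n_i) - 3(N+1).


Step 1: Combine all N = 14 observations and assign midranks.
sorted (value, group, rank): (7,G3,1), (8,G3,2), (9,G1,3), (12,G1,4.5), (12,G2,4.5), (13,G2,6), (14,G2,7), (15,G2,8.5), (15,G3,8.5), (18,G3,10), (22,G1,11.5), (22,G3,11.5), (24,G1,13), (28,G1,14)
Step 2: Sum ranks within each group.
R_1 = 46 (n_1 = 5)
R_2 = 26 (n_2 = 4)
R_3 = 33 (n_3 = 5)
Step 3: H = 12/(N(N+1)) * sum(R_i^2/n_i) - 3(N+1)
     = 12/(14*15) * (46^2/5 + 26^2/4 + 33^2/5) - 3*15
     = 0.057143 * 810 - 45
     = 1.285714.
Step 4: Ties present; correction factor C = 1 - 18/(14^3 - 14) = 0.993407. Corrected H = 1.285714 / 0.993407 = 1.294248.
Step 5: Under H0, H ~ chi^2(2); p-value = 0.523549.
Step 6: alpha = 0.05. fail to reject H0.

H = 1.2942, df = 2, p = 0.523549, fail to reject H0.


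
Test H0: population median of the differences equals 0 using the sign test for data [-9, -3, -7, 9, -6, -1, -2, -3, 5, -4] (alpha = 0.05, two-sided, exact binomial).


Step 1: Discard zero differences. Original n = 10; n_eff = number of nonzero differences = 10.
Nonzero differences (with sign): -9, -3, -7, +9, -6, -1, -2, -3, +5, -4
Step 2: Count signs: positive = 2, negative = 8.
Step 3: Under H0: P(positive) = 0.5, so the number of positives S ~ Bin(10, 0.5).
Step 4: Two-sided exact p-value = sum of Bin(10,0.5) probabilities at or below the observed probability = 0.109375.
Step 5: alpha = 0.05. fail to reject H0.

n_eff = 10, pos = 2, neg = 8, p = 0.109375, fail to reject H0.


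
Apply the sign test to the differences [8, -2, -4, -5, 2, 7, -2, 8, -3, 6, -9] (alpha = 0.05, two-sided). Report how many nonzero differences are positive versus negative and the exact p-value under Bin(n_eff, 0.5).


Step 1: Discard zero differences. Original n = 11; n_eff = number of nonzero differences = 11.
Nonzero differences (with sign): +8, -2, -4, -5, +2, +7, -2, +8, -3, +6, -9
Step 2: Count signs: positive = 5, negative = 6.
Step 3: Under H0: P(positive) = 0.5, so the number of positives S ~ Bin(11, 0.5).
Step 4: Two-sided exact p-value = sum of Bin(11,0.5) probabilities at or below the observed probability = 1.000000.
Step 5: alpha = 0.05. fail to reject H0.

n_eff = 11, pos = 5, neg = 6, p = 1.000000, fail to reject H0.


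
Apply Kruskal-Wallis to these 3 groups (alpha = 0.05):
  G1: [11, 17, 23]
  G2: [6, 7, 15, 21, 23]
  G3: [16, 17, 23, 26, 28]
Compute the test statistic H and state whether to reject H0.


Step 1: Combine all N = 13 observations and assign midranks.
sorted (value, group, rank): (6,G2,1), (7,G2,2), (11,G1,3), (15,G2,4), (16,G3,5), (17,G1,6.5), (17,G3,6.5), (21,G2,8), (23,G1,10), (23,G2,10), (23,G3,10), (26,G3,12), (28,G3,13)
Step 2: Sum ranks within each group.
R_1 = 19.5 (n_1 = 3)
R_2 = 25 (n_2 = 5)
R_3 = 46.5 (n_3 = 5)
Step 3: H = 12/(N(N+1)) * sum(R_i^2/n_i) - 3(N+1)
     = 12/(13*14) * (19.5^2/3 + 25^2/5 + 46.5^2/5) - 3*14
     = 0.065934 * 684.2 - 42
     = 3.112088.
Step 4: Ties present; correction factor C = 1 - 30/(13^3 - 13) = 0.986264. Corrected H = 3.112088 / 0.986264 = 3.155432.
Step 5: Under H0, H ~ chi^2(2); p-value = 0.206446.
Step 6: alpha = 0.05. fail to reject H0.

H = 3.1554, df = 2, p = 0.206446, fail to reject H0.


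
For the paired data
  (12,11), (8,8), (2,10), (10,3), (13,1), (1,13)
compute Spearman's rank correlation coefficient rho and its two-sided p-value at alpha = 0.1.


Step 1: Rank x and y separately (midranks; no ties here).
rank(x): 12->5, 8->3, 2->2, 10->4, 13->6, 1->1
rank(y): 11->5, 8->3, 10->4, 3->2, 1->1, 13->6
Step 2: d_i = R_x(i) - R_y(i); compute d_i^2.
  (5-5)^2=0, (3-3)^2=0, (2-4)^2=4, (4-2)^2=4, (6-1)^2=25, (1-6)^2=25
sum(d^2) = 58.
Step 3: rho = 1 - 6*58 / (6*(6^2 - 1)) = 1 - 348/210 = -0.657143.
Step 4: Under H0, t = rho * sqrt((n-2)/(1-rho^2)) = -1.7436 ~ t(4).
Step 5: Two-sided p-value from the t-distribution with 4 df = 0.156175.
Step 6: alpha = 0.1. fail to reject H0.

rho = -0.6571, p = 0.156175, fail to reject H0 at alpha = 0.1.


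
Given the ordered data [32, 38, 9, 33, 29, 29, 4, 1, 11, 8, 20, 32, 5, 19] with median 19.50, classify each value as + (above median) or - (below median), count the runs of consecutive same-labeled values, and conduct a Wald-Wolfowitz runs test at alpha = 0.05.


Step 1: Compute median = 19.50; label A = above, B = below.
Labels in order: AABAAABBBBAABB  (n_A = 7, n_B = 7)
Step 2: Count runs R = 6.
Step 3: Under H0 (random ordering), E[R] = 2*n_A*n_B/(n_A+n_B) + 1 = 2*7*7/14 + 1 = 8.0000.
        Var[R] = 2*n_A*n_B*(2*n_A*n_B - n_A - n_B) / ((n_A+n_B)^2 * (n_A+n_B-1)) = 8232/2548 = 3.2308.
        SD[R] = 1.7974.
Step 4: Continuity-corrected z = (R + 0.5 - E[R]) / SD[R] = (6 + 0.5 - 8.0000) / 1.7974 = -0.8345.
Step 5: Two-sided p-value via normal approximation = 2*(1 - Phi(|z|)) = 0.403986.
Step 6: alpha = 0.05. fail to reject H0.

R = 6, z = -0.8345, p = 0.403986, fail to reject H0.


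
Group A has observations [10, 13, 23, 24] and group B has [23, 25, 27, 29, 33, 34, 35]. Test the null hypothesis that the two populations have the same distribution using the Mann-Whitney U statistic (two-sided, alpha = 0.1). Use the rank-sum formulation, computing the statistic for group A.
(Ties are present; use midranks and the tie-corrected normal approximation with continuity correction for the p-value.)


Step 1: Combine and sort all 11 observations; assign midranks.
sorted (value, group): (10,X), (13,X), (23,X), (23,Y), (24,X), (25,Y), (27,Y), (29,Y), (33,Y), (34,Y), (35,Y)
ranks: 10->1, 13->2, 23->3.5, 23->3.5, 24->5, 25->6, 27->7, 29->8, 33->9, 34->10, 35->11
Step 2: Rank sum for X: R1 = 1 + 2 + 3.5 + 5 = 11.5.
Step 3: U_X = R1 - n1(n1+1)/2 = 11.5 - 4*5/2 = 11.5 - 10 = 1.5.
       U_Y = n1*n2 - U_X = 28 - 1.5 = 26.5.
Step 4: Ties are present, so use the tie-corrected normal approximation (with continuity correction) for the p-value.
Step 5: p-value = 0.023029; compare to alpha = 0.1. reject H0.

U_X = 1.5, p = 0.023029, reject H0 at alpha = 0.1.


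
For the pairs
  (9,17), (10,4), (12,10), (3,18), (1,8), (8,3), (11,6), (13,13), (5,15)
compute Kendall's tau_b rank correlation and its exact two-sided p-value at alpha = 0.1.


Step 1: Enumerate the 36 unordered pairs (i,j) with i<j and classify each by sign(x_j-x_i) * sign(y_j-y_i).
  (1,2):dx=+1,dy=-13->D; (1,3):dx=+3,dy=-7->D; (1,4):dx=-6,dy=+1->D; (1,5):dx=-8,dy=-9->C
  (1,6):dx=-1,dy=-14->C; (1,7):dx=+2,dy=-11->D; (1,8):dx=+4,dy=-4->D; (1,9):dx=-4,dy=-2->C
  (2,3):dx=+2,dy=+6->C; (2,4):dx=-7,dy=+14->D; (2,5):dx=-9,dy=+4->D; (2,6):dx=-2,dy=-1->C
  (2,7):dx=+1,dy=+2->C; (2,8):dx=+3,dy=+9->C; (2,9):dx=-5,dy=+11->D; (3,4):dx=-9,dy=+8->D
  (3,5):dx=-11,dy=-2->C; (3,6):dx=-4,dy=-7->C; (3,7):dx=-1,dy=-4->C; (3,8):dx=+1,dy=+3->C
  (3,9):dx=-7,dy=+5->D; (4,5):dx=-2,dy=-10->C; (4,6):dx=+5,dy=-15->D; (4,7):dx=+8,dy=-12->D
  (4,8):dx=+10,dy=-5->D; (4,9):dx=+2,dy=-3->D; (5,6):dx=+7,dy=-5->D; (5,7):dx=+10,dy=-2->D
  (5,8):dx=+12,dy=+5->C; (5,9):dx=+4,dy=+7->C; (6,7):dx=+3,dy=+3->C; (6,8):dx=+5,dy=+10->C
  (6,9):dx=-3,dy=+12->D; (7,8):dx=+2,dy=+7->C; (7,9):dx=-6,dy=+9->D; (8,9):dx=-8,dy=+2->D
Step 2: C = 17, D = 19, total pairs = 36.
Step 3: tau = (C - D)/(n(n-1)/2) = (17 - 19)/36 = -0.055556.
Step 4: Exact two-sided p-value (enumerate n! = 362880 permutations of y under H0): p = 0.919455.
Step 5: alpha = 0.1. fail to reject H0.

tau_b = -0.0556 (C=17, D=19), p = 0.919455, fail to reject H0.


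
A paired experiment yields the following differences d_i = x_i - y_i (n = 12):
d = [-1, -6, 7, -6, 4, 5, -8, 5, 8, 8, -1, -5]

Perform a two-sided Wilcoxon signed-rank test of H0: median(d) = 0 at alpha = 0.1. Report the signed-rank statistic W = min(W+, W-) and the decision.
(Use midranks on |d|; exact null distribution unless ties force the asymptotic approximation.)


Step 1: Drop any zero differences (none here) and take |d_i|.
|d| = [1, 6, 7, 6, 4, 5, 8, 5, 8, 8, 1, 5]
Step 2: Midrank |d_i| (ties get averaged ranks).
ranks: |1|->1.5, |6|->7.5, |7|->9, |6|->7.5, |4|->3, |5|->5, |8|->11, |5|->5, |8|->11, |8|->11, |1|->1.5, |5|->5
Step 3: Attach original signs; sum ranks with positive sign and with negative sign.
W+ = 9 + 3 + 5 + 5 + 11 + 11 = 44
W- = 1.5 + 7.5 + 7.5 + 11 + 1.5 + 5 = 34
(Check: W+ + W- = 78 should equal n(n+1)/2 = 78.)
Step 4: Test statistic W = min(W+, W-) = 34.
Step 5: Ties in |d|, so use the tie-corrected normal approximation.
        E[W] = n(n+1)/4 = 12*13/4 = 39.
        Tie groups: |d|=1 (t=2), |d|=5 (t=3), |d|=6 (t=2), |d|=8 (t=3); sum(t^3 - t) = 60.
        Var[W] = n(n+1)(2n+1)/24 - sum(t^3-t)/48 = 3900/24 - 60/48 = 161.25.
        z = (W - E[W]) / sqrt(Var[W]) = (34 - 39) / 12.6984 = -0.3937.
        Two-sided p = 2*Phi(z) = 0.693766.
Step 6: alpha = 0.1. fail to reject H0.

W+ = 44, W- = 34, W = min = 34, p = 0.693766, fail to reject H0.


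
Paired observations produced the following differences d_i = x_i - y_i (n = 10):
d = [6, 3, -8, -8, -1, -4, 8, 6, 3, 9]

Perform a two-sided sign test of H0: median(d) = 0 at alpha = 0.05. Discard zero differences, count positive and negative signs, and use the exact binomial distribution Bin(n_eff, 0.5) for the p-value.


Step 1: Discard zero differences. Original n = 10; n_eff = number of nonzero differences = 10.
Nonzero differences (with sign): +6, +3, -8, -8, -1, -4, +8, +6, +3, +9
Step 2: Count signs: positive = 6, negative = 4.
Step 3: Under H0: P(positive) = 0.5, so the number of positives S ~ Bin(10, 0.5).
Step 4: Two-sided exact p-value = sum of Bin(10,0.5) probabilities at or below the observed probability = 0.753906.
Step 5: alpha = 0.05. fail to reject H0.

n_eff = 10, pos = 6, neg = 4, p = 0.753906, fail to reject H0.


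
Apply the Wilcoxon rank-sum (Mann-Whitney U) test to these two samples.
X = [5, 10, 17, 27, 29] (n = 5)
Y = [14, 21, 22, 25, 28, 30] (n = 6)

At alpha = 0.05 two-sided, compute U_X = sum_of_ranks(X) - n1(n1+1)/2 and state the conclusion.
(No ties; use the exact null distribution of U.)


Step 1: Combine and sort all 11 observations; assign midranks.
sorted (value, group): (5,X), (10,X), (14,Y), (17,X), (21,Y), (22,Y), (25,Y), (27,X), (28,Y), (29,X), (30,Y)
ranks: 5->1, 10->2, 14->3, 17->4, 21->5, 22->6, 25->7, 27->8, 28->9, 29->10, 30->11
Step 2: Rank sum for X: R1 = 1 + 2 + 4 + 8 + 10 = 25.
Step 3: U_X = R1 - n1(n1+1)/2 = 25 - 5*6/2 = 25 - 15 = 10.
       U_Y = n1*n2 - U_X = 30 - 10 = 20.
Step 4: No ties, so the exact null distribution of U (based on enumerating the C(11,5) = 462 equally likely rank assignments) gives the two-sided p-value.
Step 5: p-value = 0.428571; compare to alpha = 0.05. fail to reject H0.

U_X = 10, p = 0.428571, fail to reject H0 at alpha = 0.05.


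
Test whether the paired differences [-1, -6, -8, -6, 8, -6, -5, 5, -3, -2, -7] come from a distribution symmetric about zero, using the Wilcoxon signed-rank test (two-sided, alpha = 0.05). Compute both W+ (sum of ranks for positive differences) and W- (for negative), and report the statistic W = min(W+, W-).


Step 1: Drop any zero differences (none here) and take |d_i|.
|d| = [1, 6, 8, 6, 8, 6, 5, 5, 3, 2, 7]
Step 2: Midrank |d_i| (ties get averaged ranks).
ranks: |1|->1, |6|->7, |8|->10.5, |6|->7, |8|->10.5, |6|->7, |5|->4.5, |5|->4.5, |3|->3, |2|->2, |7|->9
Step 3: Attach original signs; sum ranks with positive sign and with negative sign.
W+ = 10.5 + 4.5 = 15
W- = 1 + 7 + 10.5 + 7 + 7 + 4.5 + 3 + 2 + 9 = 51
(Check: W+ + W- = 66 should equal n(n+1)/2 = 66.)
Step 4: Test statistic W = min(W+, W-) = 15.
Step 5: Ties in |d|, so use the tie-corrected normal approximation.
        E[W] = n(n+1)/4 = 11*12/4 = 33.
        Tie groups: |d|=5 (t=2), |d|=6 (t=3), |d|=8 (t=2); sum(t^3 - t) = 36.
        Var[W] = n(n+1)(2n+1)/24 - sum(t^3-t)/48 = 3036/24 - 36/48 = 125.75.
        z = (W - E[W]) / sqrt(Var[W]) = (15 - 33) / 11.2138 = -1.6052.
        Two-sided p = 2*Phi(z) = 0.108458.
Step 6: alpha = 0.05. fail to reject H0.

W+ = 15, W- = 51, W = min = 15, p = 0.108458, fail to reject H0.


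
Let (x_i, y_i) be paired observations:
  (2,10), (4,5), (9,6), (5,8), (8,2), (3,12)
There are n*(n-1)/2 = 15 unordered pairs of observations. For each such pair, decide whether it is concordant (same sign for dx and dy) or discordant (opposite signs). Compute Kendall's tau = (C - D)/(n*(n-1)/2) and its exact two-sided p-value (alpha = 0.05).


Step 1: Enumerate the 15 unordered pairs (i,j) with i<j and classify each by sign(x_j-x_i) * sign(y_j-y_i).
  (1,2):dx=+2,dy=-5->D; (1,3):dx=+7,dy=-4->D; (1,4):dx=+3,dy=-2->D; (1,5):dx=+6,dy=-8->D
  (1,6):dx=+1,dy=+2->C; (2,3):dx=+5,dy=+1->C; (2,4):dx=+1,dy=+3->C; (2,5):dx=+4,dy=-3->D
  (2,6):dx=-1,dy=+7->D; (3,4):dx=-4,dy=+2->D; (3,5):dx=-1,dy=-4->C; (3,6):dx=-6,dy=+6->D
  (4,5):dx=+3,dy=-6->D; (4,6):dx=-2,dy=+4->D; (5,6):dx=-5,dy=+10->D
Step 2: C = 4, D = 11, total pairs = 15.
Step 3: tau = (C - D)/(n(n-1)/2) = (4 - 11)/15 = -0.466667.
Step 4: Exact two-sided p-value (enumerate n! = 720 permutations of y under H0): p = 0.272222.
Step 5: alpha = 0.05. fail to reject H0.

tau_b = -0.4667 (C=4, D=11), p = 0.272222, fail to reject H0.


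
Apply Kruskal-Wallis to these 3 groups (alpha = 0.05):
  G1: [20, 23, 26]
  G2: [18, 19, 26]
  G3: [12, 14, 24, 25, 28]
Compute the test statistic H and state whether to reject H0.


Step 1: Combine all N = 11 observations and assign midranks.
sorted (value, group, rank): (12,G3,1), (14,G3,2), (18,G2,3), (19,G2,4), (20,G1,5), (23,G1,6), (24,G3,7), (25,G3,8), (26,G1,9.5), (26,G2,9.5), (28,G3,11)
Step 2: Sum ranks within each group.
R_1 = 20.5 (n_1 = 3)
R_2 = 16.5 (n_2 = 3)
R_3 = 29 (n_3 = 5)
Step 3: H = 12/(N(N+1)) * sum(R_i^2/n_i) - 3(N+1)
     = 12/(11*12) * (20.5^2/3 + 16.5^2/3 + 29^2/5) - 3*12
     = 0.090909 * 399.033 - 36
     = 0.275758.
Step 4: Ties present; correction factor C = 1 - 6/(11^3 - 11) = 0.995455. Corrected H = 0.275758 / 0.995455 = 0.277017.
Step 5: Under H0, H ~ chi^2(2); p-value = 0.870656.
Step 6: alpha = 0.05. fail to reject H0.

H = 0.2770, df = 2, p = 0.870656, fail to reject H0.


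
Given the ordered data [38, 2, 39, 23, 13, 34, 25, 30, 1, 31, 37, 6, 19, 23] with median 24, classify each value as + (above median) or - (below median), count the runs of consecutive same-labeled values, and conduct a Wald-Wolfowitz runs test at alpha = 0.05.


Step 1: Compute median = 24; label A = above, B = below.
Labels in order: ABABBAAABAABBB  (n_A = 7, n_B = 7)
Step 2: Count runs R = 8.
Step 3: Under H0 (random ordering), E[R] = 2*n_A*n_B/(n_A+n_B) + 1 = 2*7*7/14 + 1 = 8.0000.
        Var[R] = 2*n_A*n_B*(2*n_A*n_B - n_A - n_B) / ((n_A+n_B)^2 * (n_A+n_B-1)) = 8232/2548 = 3.2308.
        SD[R] = 1.7974.
Step 4: R = E[R], so z = 0 with no continuity correction.
Step 5: Two-sided p-value via normal approximation = 2*(1 - Phi(|z|)) = 1.000000.
Step 6: alpha = 0.05. fail to reject H0.

R = 8, z = 0.0000, p = 1.000000, fail to reject H0.


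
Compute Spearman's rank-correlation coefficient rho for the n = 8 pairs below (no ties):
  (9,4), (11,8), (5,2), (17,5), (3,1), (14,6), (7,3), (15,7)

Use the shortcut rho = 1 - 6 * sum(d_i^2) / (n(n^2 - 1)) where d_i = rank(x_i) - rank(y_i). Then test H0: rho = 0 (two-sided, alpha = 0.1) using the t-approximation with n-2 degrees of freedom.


Step 1: Rank x and y separately (midranks; no ties here).
rank(x): 9->4, 11->5, 5->2, 17->8, 3->1, 14->6, 7->3, 15->7
rank(y): 4->4, 8->8, 2->2, 5->5, 1->1, 6->6, 3->3, 7->7
Step 2: d_i = R_x(i) - R_y(i); compute d_i^2.
  (4-4)^2=0, (5-8)^2=9, (2-2)^2=0, (8-5)^2=9, (1-1)^2=0, (6-6)^2=0, (3-3)^2=0, (7-7)^2=0
sum(d^2) = 18.
Step 3: rho = 1 - 6*18 / (8*(8^2 - 1)) = 1 - 108/504 = 0.785714.
Step 4: Under H0, t = rho * sqrt((n-2)/(1-rho^2)) = 3.1113 ~ t(6).
Step 5: Two-sided p-value from the t-distribution with 6 df = 0.020815.
Step 6: alpha = 0.1. reject H0.

rho = 0.7857, p = 0.020815, reject H0 at alpha = 0.1.


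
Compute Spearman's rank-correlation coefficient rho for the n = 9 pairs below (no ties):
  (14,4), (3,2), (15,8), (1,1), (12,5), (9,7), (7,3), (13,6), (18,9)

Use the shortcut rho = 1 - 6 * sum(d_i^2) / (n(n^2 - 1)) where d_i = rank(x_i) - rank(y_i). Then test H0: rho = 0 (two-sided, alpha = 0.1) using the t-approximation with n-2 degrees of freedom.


Step 1: Rank x and y separately (midranks; no ties here).
rank(x): 14->7, 3->2, 15->8, 1->1, 12->5, 9->4, 7->3, 13->6, 18->9
rank(y): 4->4, 2->2, 8->8, 1->1, 5->5, 7->7, 3->3, 6->6, 9->9
Step 2: d_i = R_x(i) - R_y(i); compute d_i^2.
  (7-4)^2=9, (2-2)^2=0, (8-8)^2=0, (1-1)^2=0, (5-5)^2=0, (4-7)^2=9, (3-3)^2=0, (6-6)^2=0, (9-9)^2=0
sum(d^2) = 18.
Step 3: rho = 1 - 6*18 / (9*(9^2 - 1)) = 1 - 108/720 = 0.850000.
Step 4: Under H0, t = rho * sqrt((n-2)/(1-rho^2)) = 4.2691 ~ t(7).
Step 5: Two-sided p-value from the t-distribution with 7 df = 0.003705.
Step 6: alpha = 0.1. reject H0.

rho = 0.8500, p = 0.003705, reject H0 at alpha = 0.1.


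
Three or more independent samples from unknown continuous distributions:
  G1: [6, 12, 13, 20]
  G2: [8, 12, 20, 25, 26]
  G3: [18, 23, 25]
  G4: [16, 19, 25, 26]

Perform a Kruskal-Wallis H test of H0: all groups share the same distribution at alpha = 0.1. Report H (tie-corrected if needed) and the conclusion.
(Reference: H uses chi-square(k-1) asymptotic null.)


Step 1: Combine all N = 16 observations and assign midranks.
sorted (value, group, rank): (6,G1,1), (8,G2,2), (12,G1,3.5), (12,G2,3.5), (13,G1,5), (16,G4,6), (18,G3,7), (19,G4,8), (20,G1,9.5), (20,G2,9.5), (23,G3,11), (25,G2,13), (25,G3,13), (25,G4,13), (26,G2,15.5), (26,G4,15.5)
Step 2: Sum ranks within each group.
R_1 = 19 (n_1 = 4)
R_2 = 43.5 (n_2 = 5)
R_3 = 31 (n_3 = 3)
R_4 = 42.5 (n_4 = 4)
Step 3: H = 12/(N(N+1)) * sum(R_i^2/n_i) - 3(N+1)
     = 12/(16*17) * (19^2/4 + 43.5^2/5 + 31^2/3 + 42.5^2/4) - 3*17
     = 0.044118 * 1240.6 - 51
     = 3.732169.
Step 4: Ties present; correction factor C = 1 - 42/(16^3 - 16) = 0.989706. Corrected H = 3.732169 / 0.989706 = 3.770988.
Step 5: Under H0, H ~ chi^2(3); p-value = 0.287279.
Step 6: alpha = 0.1. fail to reject H0.

H = 3.7710, df = 3, p = 0.287279, fail to reject H0.


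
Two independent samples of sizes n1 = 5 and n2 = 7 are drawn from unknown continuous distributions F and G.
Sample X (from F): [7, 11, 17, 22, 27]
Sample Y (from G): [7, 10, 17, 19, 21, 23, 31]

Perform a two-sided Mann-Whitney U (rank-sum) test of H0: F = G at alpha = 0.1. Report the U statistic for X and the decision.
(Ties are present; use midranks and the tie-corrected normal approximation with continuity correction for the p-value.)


Step 1: Combine and sort all 12 observations; assign midranks.
sorted (value, group): (7,X), (7,Y), (10,Y), (11,X), (17,X), (17,Y), (19,Y), (21,Y), (22,X), (23,Y), (27,X), (31,Y)
ranks: 7->1.5, 7->1.5, 10->3, 11->4, 17->5.5, 17->5.5, 19->7, 21->8, 22->9, 23->10, 27->11, 31->12
Step 2: Rank sum for X: R1 = 1.5 + 4 + 5.5 + 9 + 11 = 31.
Step 3: U_X = R1 - n1(n1+1)/2 = 31 - 5*6/2 = 31 - 15 = 16.
       U_Y = n1*n2 - U_X = 35 - 16 = 19.
Step 4: Ties are present, so use the tie-corrected normal approximation (with continuity correction) for the p-value.
Step 5: p-value = 0.870542; compare to alpha = 0.1. fail to reject H0.

U_X = 16, p = 0.870542, fail to reject H0 at alpha = 0.1.


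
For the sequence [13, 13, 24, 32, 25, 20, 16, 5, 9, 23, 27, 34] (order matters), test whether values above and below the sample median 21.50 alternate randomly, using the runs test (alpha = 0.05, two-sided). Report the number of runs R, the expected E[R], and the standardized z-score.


Step 1: Compute median = 21.50; label A = above, B = below.
Labels in order: BBAAABBBBAAA  (n_A = 6, n_B = 6)
Step 2: Count runs R = 4.
Step 3: Under H0 (random ordering), E[R] = 2*n_A*n_B/(n_A+n_B) + 1 = 2*6*6/12 + 1 = 7.0000.
        Var[R] = 2*n_A*n_B*(2*n_A*n_B - n_A - n_B) / ((n_A+n_B)^2 * (n_A+n_B-1)) = 4320/1584 = 2.7273.
        SD[R] = 1.6514.
Step 4: Continuity-corrected z = (R + 0.5 - E[R]) / SD[R] = (4 + 0.5 - 7.0000) / 1.6514 = -1.5138.
Step 5: Two-sided p-value via normal approximation = 2*(1 - Phi(|z|)) = 0.130070.
Step 6: alpha = 0.05. fail to reject H0.

R = 4, z = -1.5138, p = 0.130070, fail to reject H0.


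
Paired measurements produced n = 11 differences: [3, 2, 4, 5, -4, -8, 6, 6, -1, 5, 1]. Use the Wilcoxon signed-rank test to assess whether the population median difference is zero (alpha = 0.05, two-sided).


Step 1: Drop any zero differences (none here) and take |d_i|.
|d| = [3, 2, 4, 5, 4, 8, 6, 6, 1, 5, 1]
Step 2: Midrank |d_i| (ties get averaged ranks).
ranks: |3|->4, |2|->3, |4|->5.5, |5|->7.5, |4|->5.5, |8|->11, |6|->9.5, |6|->9.5, |1|->1.5, |5|->7.5, |1|->1.5
Step 3: Attach original signs; sum ranks with positive sign and with negative sign.
W+ = 4 + 3 + 5.5 + 7.5 + 9.5 + 9.5 + 7.5 + 1.5 = 48
W- = 5.5 + 11 + 1.5 = 18
(Check: W+ + W- = 66 should equal n(n+1)/2 = 66.)
Step 4: Test statistic W = min(W+, W-) = 18.
Step 5: Ties in |d|, so use the tie-corrected normal approximation.
        E[W] = n(n+1)/4 = 11*12/4 = 33.
        Tie groups: |d|=1 (t=2), |d|=4 (t=2), |d|=5 (t=2), |d|=6 (t=2); sum(t^3 - t) = 24.
        Var[W] = n(n+1)(2n+1)/24 - sum(t^3-t)/48 = 3036/24 - 24/48 = 126.
        z = (W - E[W]) / sqrt(Var[W]) = (18 - 33) / 11.2250 = -1.3363.
        Two-sided p = 2*Phi(z) = 0.181449.
Step 6: alpha = 0.05. fail to reject H0.

W+ = 48, W- = 18, W = min = 18, p = 0.181449, fail to reject H0.


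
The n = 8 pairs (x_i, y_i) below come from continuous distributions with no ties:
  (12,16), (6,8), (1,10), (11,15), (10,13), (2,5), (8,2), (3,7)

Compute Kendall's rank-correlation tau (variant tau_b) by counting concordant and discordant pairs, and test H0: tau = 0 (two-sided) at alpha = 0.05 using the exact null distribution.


Step 1: Enumerate the 28 unordered pairs (i,j) with i<j and classify each by sign(x_j-x_i) * sign(y_j-y_i).
  (1,2):dx=-6,dy=-8->C; (1,3):dx=-11,dy=-6->C; (1,4):dx=-1,dy=-1->C; (1,5):dx=-2,dy=-3->C
  (1,6):dx=-10,dy=-11->C; (1,7):dx=-4,dy=-14->C; (1,8):dx=-9,dy=-9->C; (2,3):dx=-5,dy=+2->D
  (2,4):dx=+5,dy=+7->C; (2,5):dx=+4,dy=+5->C; (2,6):dx=-4,dy=-3->C; (2,7):dx=+2,dy=-6->D
  (2,8):dx=-3,dy=-1->C; (3,4):dx=+10,dy=+5->C; (3,5):dx=+9,dy=+3->C; (3,6):dx=+1,dy=-5->D
  (3,7):dx=+7,dy=-8->D; (3,8):dx=+2,dy=-3->D; (4,5):dx=-1,dy=-2->C; (4,6):dx=-9,dy=-10->C
  (4,7):dx=-3,dy=-13->C; (4,8):dx=-8,dy=-8->C; (5,6):dx=-8,dy=-8->C; (5,7):dx=-2,dy=-11->C
  (5,8):dx=-7,dy=-6->C; (6,7):dx=+6,dy=-3->D; (6,8):dx=+1,dy=+2->C; (7,8):dx=-5,dy=+5->D
Step 2: C = 21, D = 7, total pairs = 28.
Step 3: tau = (C - D)/(n(n-1)/2) = (21 - 7)/28 = 0.500000.
Step 4: Exact two-sided p-value (enumerate n! = 40320 permutations of y under H0): p = 0.108681.
Step 5: alpha = 0.05. fail to reject H0.

tau_b = 0.5000 (C=21, D=7), p = 0.108681, fail to reject H0.


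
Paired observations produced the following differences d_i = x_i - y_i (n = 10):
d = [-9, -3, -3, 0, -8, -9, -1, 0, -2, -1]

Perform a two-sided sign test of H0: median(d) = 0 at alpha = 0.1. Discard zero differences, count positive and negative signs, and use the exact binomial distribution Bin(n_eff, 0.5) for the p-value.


Step 1: Discard zero differences. Original n = 10; n_eff = number of nonzero differences = 8.
Nonzero differences (with sign): -9, -3, -3, -8, -9, -1, -2, -1
Step 2: Count signs: positive = 0, negative = 8.
Step 3: Under H0: P(positive) = 0.5, so the number of positives S ~ Bin(8, 0.5).
Step 4: Two-sided exact p-value = sum of Bin(8,0.5) probabilities at or below the observed probability = 0.007812.
Step 5: alpha = 0.1. reject H0.

n_eff = 8, pos = 0, neg = 8, p = 0.007812, reject H0.


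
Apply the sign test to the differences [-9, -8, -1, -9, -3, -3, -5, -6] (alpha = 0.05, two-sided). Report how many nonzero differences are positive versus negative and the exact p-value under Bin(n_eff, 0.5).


Step 1: Discard zero differences. Original n = 8; n_eff = number of nonzero differences = 8.
Nonzero differences (with sign): -9, -8, -1, -9, -3, -3, -5, -6
Step 2: Count signs: positive = 0, negative = 8.
Step 3: Under H0: P(positive) = 0.5, so the number of positives S ~ Bin(8, 0.5).
Step 4: Two-sided exact p-value = sum of Bin(8,0.5) probabilities at or below the observed probability = 0.007812.
Step 5: alpha = 0.05. reject H0.

n_eff = 8, pos = 0, neg = 8, p = 0.007812, reject H0.


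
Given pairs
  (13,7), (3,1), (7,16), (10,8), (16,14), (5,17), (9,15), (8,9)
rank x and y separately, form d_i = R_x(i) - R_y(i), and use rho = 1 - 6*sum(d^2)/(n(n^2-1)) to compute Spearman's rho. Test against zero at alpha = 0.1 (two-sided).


Step 1: Rank x and y separately (midranks; no ties here).
rank(x): 13->7, 3->1, 7->3, 10->6, 16->8, 5->2, 9->5, 8->4
rank(y): 7->2, 1->1, 16->7, 8->3, 14->5, 17->8, 15->6, 9->4
Step 2: d_i = R_x(i) - R_y(i); compute d_i^2.
  (7-2)^2=25, (1-1)^2=0, (3-7)^2=16, (6-3)^2=9, (8-5)^2=9, (2-8)^2=36, (5-6)^2=1, (4-4)^2=0
sum(d^2) = 96.
Step 3: rho = 1 - 6*96 / (8*(8^2 - 1)) = 1 - 576/504 = -0.142857.
Step 4: Under H0, t = rho * sqrt((n-2)/(1-rho^2)) = -0.3536 ~ t(6).
Step 5: Two-sided p-value from the t-distribution with 6 df = 0.735765.
Step 6: alpha = 0.1. fail to reject H0.

rho = -0.1429, p = 0.735765, fail to reject H0 at alpha = 0.1.


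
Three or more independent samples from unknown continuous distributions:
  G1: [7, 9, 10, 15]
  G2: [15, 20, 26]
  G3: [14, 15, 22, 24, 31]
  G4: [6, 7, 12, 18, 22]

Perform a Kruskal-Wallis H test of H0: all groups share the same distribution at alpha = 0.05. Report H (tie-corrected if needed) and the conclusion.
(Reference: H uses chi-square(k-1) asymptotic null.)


Step 1: Combine all N = 17 observations and assign midranks.
sorted (value, group, rank): (6,G4,1), (7,G1,2.5), (7,G4,2.5), (9,G1,4), (10,G1,5), (12,G4,6), (14,G3,7), (15,G1,9), (15,G2,9), (15,G3,9), (18,G4,11), (20,G2,12), (22,G3,13.5), (22,G4,13.5), (24,G3,15), (26,G2,16), (31,G3,17)
Step 2: Sum ranks within each group.
R_1 = 20.5 (n_1 = 4)
R_2 = 37 (n_2 = 3)
R_3 = 61.5 (n_3 = 5)
R_4 = 34 (n_4 = 5)
Step 3: H = 12/(N(N+1)) * sum(R_i^2/n_i) - 3(N+1)
     = 12/(17*18) * (20.5^2/4 + 37^2/3 + 61.5^2/5 + 34^2/5) - 3*18
     = 0.039216 * 1549.05 - 54
     = 6.746895.
Step 4: Ties present; correction factor C = 1 - 36/(17^3 - 17) = 0.992647. Corrected H = 6.746895 / 0.992647 = 6.796872.
Step 5: Under H0, H ~ chi^2(3); p-value = 0.078662.
Step 6: alpha = 0.05. fail to reject H0.

H = 6.7969, df = 3, p = 0.078662, fail to reject H0.


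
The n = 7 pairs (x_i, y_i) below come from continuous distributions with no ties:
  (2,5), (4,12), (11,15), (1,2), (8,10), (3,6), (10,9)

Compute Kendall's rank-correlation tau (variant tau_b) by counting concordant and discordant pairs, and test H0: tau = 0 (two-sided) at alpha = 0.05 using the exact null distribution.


Step 1: Enumerate the 21 unordered pairs (i,j) with i<j and classify each by sign(x_j-x_i) * sign(y_j-y_i).
  (1,2):dx=+2,dy=+7->C; (1,3):dx=+9,dy=+10->C; (1,4):dx=-1,dy=-3->C; (1,5):dx=+6,dy=+5->C
  (1,6):dx=+1,dy=+1->C; (1,7):dx=+8,dy=+4->C; (2,3):dx=+7,dy=+3->C; (2,4):dx=-3,dy=-10->C
  (2,5):dx=+4,dy=-2->D; (2,6):dx=-1,dy=-6->C; (2,7):dx=+6,dy=-3->D; (3,4):dx=-10,dy=-13->C
  (3,5):dx=-3,dy=-5->C; (3,6):dx=-8,dy=-9->C; (3,7):dx=-1,dy=-6->C; (4,5):dx=+7,dy=+8->C
  (4,6):dx=+2,dy=+4->C; (4,7):dx=+9,dy=+7->C; (5,6):dx=-5,dy=-4->C; (5,7):dx=+2,dy=-1->D
  (6,7):dx=+7,dy=+3->C
Step 2: C = 18, D = 3, total pairs = 21.
Step 3: tau = (C - D)/(n(n-1)/2) = (18 - 3)/21 = 0.714286.
Step 4: Exact two-sided p-value (enumerate n! = 5040 permutations of y under H0): p = 0.030159.
Step 5: alpha = 0.05. reject H0.

tau_b = 0.7143 (C=18, D=3), p = 0.030159, reject H0.


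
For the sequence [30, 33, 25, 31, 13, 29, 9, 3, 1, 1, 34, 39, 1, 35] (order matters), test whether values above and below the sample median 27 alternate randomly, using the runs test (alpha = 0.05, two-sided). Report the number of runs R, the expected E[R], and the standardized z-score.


Step 1: Compute median = 27; label A = above, B = below.
Labels in order: AABABABBBBAABA  (n_A = 7, n_B = 7)
Step 2: Count runs R = 9.
Step 3: Under H0 (random ordering), E[R] = 2*n_A*n_B/(n_A+n_B) + 1 = 2*7*7/14 + 1 = 8.0000.
        Var[R] = 2*n_A*n_B*(2*n_A*n_B - n_A - n_B) / ((n_A+n_B)^2 * (n_A+n_B-1)) = 8232/2548 = 3.2308.
        SD[R] = 1.7974.
Step 4: Continuity-corrected z = (R - 0.5 - E[R]) / SD[R] = (9 - 0.5 - 8.0000) / 1.7974 = 0.2782.
Step 5: Two-sided p-value via normal approximation = 2*(1 - Phi(|z|)) = 0.780879.
Step 6: alpha = 0.05. fail to reject H0.

R = 9, z = 0.2782, p = 0.780879, fail to reject H0.


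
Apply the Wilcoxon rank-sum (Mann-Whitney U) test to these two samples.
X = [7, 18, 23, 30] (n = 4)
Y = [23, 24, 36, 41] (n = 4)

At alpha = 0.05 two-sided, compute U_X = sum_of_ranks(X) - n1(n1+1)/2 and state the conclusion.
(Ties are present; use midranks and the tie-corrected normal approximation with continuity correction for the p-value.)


Step 1: Combine and sort all 8 observations; assign midranks.
sorted (value, group): (7,X), (18,X), (23,X), (23,Y), (24,Y), (30,X), (36,Y), (41,Y)
ranks: 7->1, 18->2, 23->3.5, 23->3.5, 24->5, 30->6, 36->7, 41->8
Step 2: Rank sum for X: R1 = 1 + 2 + 3.5 + 6 = 12.5.
Step 3: U_X = R1 - n1(n1+1)/2 = 12.5 - 4*5/2 = 12.5 - 10 = 2.5.
       U_Y = n1*n2 - U_X = 16 - 2.5 = 13.5.
Step 4: Ties are present, so use the tie-corrected normal approximation (with continuity correction) for the p-value.
Step 5: p-value = 0.146489; compare to alpha = 0.05. fail to reject H0.

U_X = 2.5, p = 0.146489, fail to reject H0 at alpha = 0.05.


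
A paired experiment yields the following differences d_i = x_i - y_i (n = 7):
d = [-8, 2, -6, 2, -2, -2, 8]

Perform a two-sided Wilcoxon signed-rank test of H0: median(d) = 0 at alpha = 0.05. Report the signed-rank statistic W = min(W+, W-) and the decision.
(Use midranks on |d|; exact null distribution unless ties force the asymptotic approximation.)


Step 1: Drop any zero differences (none here) and take |d_i|.
|d| = [8, 2, 6, 2, 2, 2, 8]
Step 2: Midrank |d_i| (ties get averaged ranks).
ranks: |8|->6.5, |2|->2.5, |6|->5, |2|->2.5, |2|->2.5, |2|->2.5, |8|->6.5
Step 3: Attach original signs; sum ranks with positive sign and with negative sign.
W+ = 2.5 + 2.5 + 6.5 = 11.5
W- = 6.5 + 5 + 2.5 + 2.5 = 16.5
(Check: W+ + W- = 28 should equal n(n+1)/2 = 28.)
Step 4: Test statistic W = min(W+, W-) = 11.5.
Step 5: Ties in |d|, so use the tie-corrected normal approximation.
        E[W] = n(n+1)/4 = 7*8/4 = 14.
        Tie groups: |d|=2 (t=4), |d|=8 (t=2); sum(t^3 - t) = 66.
        Var[W] = n(n+1)(2n+1)/24 - sum(t^3-t)/48 = 840/24 - 66/48 = 33.625.
        z = (W - E[W]) / sqrt(Var[W]) = (11.5 - 14) / 5.7987 = -0.4311.
        Two-sided p = 2*Phi(z) = 0.666373.
Step 6: alpha = 0.05. fail to reject H0.

W+ = 11.5, W- = 16.5, W = min = 11.5, p = 0.666373, fail to reject H0.


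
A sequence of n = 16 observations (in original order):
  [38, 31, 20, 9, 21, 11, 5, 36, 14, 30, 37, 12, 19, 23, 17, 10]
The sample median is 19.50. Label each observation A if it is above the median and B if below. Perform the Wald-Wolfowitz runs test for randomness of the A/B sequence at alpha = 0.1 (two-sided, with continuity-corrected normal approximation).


Step 1: Compute median = 19.50; label A = above, B = below.
Labels in order: AAABABBABAABBABB  (n_A = 8, n_B = 8)
Step 2: Count runs R = 10.
Step 3: Under H0 (random ordering), E[R] = 2*n_A*n_B/(n_A+n_B) + 1 = 2*8*8/16 + 1 = 9.0000.
        Var[R] = 2*n_A*n_B*(2*n_A*n_B - n_A - n_B) / ((n_A+n_B)^2 * (n_A+n_B-1)) = 14336/3840 = 3.7333.
        SD[R] = 1.9322.
Step 4: Continuity-corrected z = (R - 0.5 - E[R]) / SD[R] = (10 - 0.5 - 9.0000) / 1.9322 = 0.2588.
Step 5: Two-sided p-value via normal approximation = 2*(1 - Phi(|z|)) = 0.795809.
Step 6: alpha = 0.1. fail to reject H0.

R = 10, z = 0.2588, p = 0.795809, fail to reject H0.


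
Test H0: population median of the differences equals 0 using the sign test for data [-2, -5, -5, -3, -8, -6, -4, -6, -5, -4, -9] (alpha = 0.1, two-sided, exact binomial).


Step 1: Discard zero differences. Original n = 11; n_eff = number of nonzero differences = 11.
Nonzero differences (with sign): -2, -5, -5, -3, -8, -6, -4, -6, -5, -4, -9
Step 2: Count signs: positive = 0, negative = 11.
Step 3: Under H0: P(positive) = 0.5, so the number of positives S ~ Bin(11, 0.5).
Step 4: Two-sided exact p-value = sum of Bin(11,0.5) probabilities at or below the observed probability = 0.000977.
Step 5: alpha = 0.1. reject H0.

n_eff = 11, pos = 0, neg = 11, p = 0.000977, reject H0.


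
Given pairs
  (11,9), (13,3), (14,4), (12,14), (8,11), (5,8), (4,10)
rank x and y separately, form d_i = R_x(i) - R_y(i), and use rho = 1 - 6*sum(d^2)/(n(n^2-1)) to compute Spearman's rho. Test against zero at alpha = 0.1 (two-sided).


Step 1: Rank x and y separately (midranks; no ties here).
rank(x): 11->4, 13->6, 14->7, 12->5, 8->3, 5->2, 4->1
rank(y): 9->4, 3->1, 4->2, 14->7, 11->6, 8->3, 10->5
Step 2: d_i = R_x(i) - R_y(i); compute d_i^2.
  (4-4)^2=0, (6-1)^2=25, (7-2)^2=25, (5-7)^2=4, (3-6)^2=9, (2-3)^2=1, (1-5)^2=16
sum(d^2) = 80.
Step 3: rho = 1 - 6*80 / (7*(7^2 - 1)) = 1 - 480/336 = -0.428571.
Step 4: Under H0, t = rho * sqrt((n-2)/(1-rho^2)) = -1.0607 ~ t(5).
Step 5: Two-sided p-value from the t-distribution with 5 df = 0.337368.
Step 6: alpha = 0.1. fail to reject H0.

rho = -0.4286, p = 0.337368, fail to reject H0 at alpha = 0.1.


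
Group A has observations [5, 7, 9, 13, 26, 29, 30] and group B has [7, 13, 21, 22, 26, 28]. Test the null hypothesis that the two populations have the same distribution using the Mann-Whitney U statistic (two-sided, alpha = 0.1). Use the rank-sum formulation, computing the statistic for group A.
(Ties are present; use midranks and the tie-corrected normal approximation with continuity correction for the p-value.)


Step 1: Combine and sort all 13 observations; assign midranks.
sorted (value, group): (5,X), (7,X), (7,Y), (9,X), (13,X), (13,Y), (21,Y), (22,Y), (26,X), (26,Y), (28,Y), (29,X), (30,X)
ranks: 5->1, 7->2.5, 7->2.5, 9->4, 13->5.5, 13->5.5, 21->7, 22->8, 26->9.5, 26->9.5, 28->11, 29->12, 30->13
Step 2: Rank sum for X: R1 = 1 + 2.5 + 4 + 5.5 + 9.5 + 12 + 13 = 47.5.
Step 3: U_X = R1 - n1(n1+1)/2 = 47.5 - 7*8/2 = 47.5 - 28 = 19.5.
       U_Y = n1*n2 - U_X = 42 - 19.5 = 22.5.
Step 4: Ties are present, so use the tie-corrected normal approximation (with continuity correction) for the p-value.
Step 5: p-value = 0.885935; compare to alpha = 0.1. fail to reject H0.

U_X = 19.5, p = 0.885935, fail to reject H0 at alpha = 0.1.


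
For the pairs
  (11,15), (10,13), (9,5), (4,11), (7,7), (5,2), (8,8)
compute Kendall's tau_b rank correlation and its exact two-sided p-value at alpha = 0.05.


Step 1: Enumerate the 21 unordered pairs (i,j) with i<j and classify each by sign(x_j-x_i) * sign(y_j-y_i).
  (1,2):dx=-1,dy=-2->C; (1,3):dx=-2,dy=-10->C; (1,4):dx=-7,dy=-4->C; (1,5):dx=-4,dy=-8->C
  (1,6):dx=-6,dy=-13->C; (1,7):dx=-3,dy=-7->C; (2,3):dx=-1,dy=-8->C; (2,4):dx=-6,dy=-2->C
  (2,5):dx=-3,dy=-6->C; (2,6):dx=-5,dy=-11->C; (2,7):dx=-2,dy=-5->C; (3,4):dx=-5,dy=+6->D
  (3,5):dx=-2,dy=+2->D; (3,6):dx=-4,dy=-3->C; (3,7):dx=-1,dy=+3->D; (4,5):dx=+3,dy=-4->D
  (4,6):dx=+1,dy=-9->D; (4,7):dx=+4,dy=-3->D; (5,6):dx=-2,dy=-5->C; (5,7):dx=+1,dy=+1->C
  (6,7):dx=+3,dy=+6->C
Step 2: C = 15, D = 6, total pairs = 21.
Step 3: tau = (C - D)/(n(n-1)/2) = (15 - 6)/21 = 0.428571.
Step 4: Exact two-sided p-value (enumerate n! = 5040 permutations of y under H0): p = 0.238889.
Step 5: alpha = 0.05. fail to reject H0.

tau_b = 0.4286 (C=15, D=6), p = 0.238889, fail to reject H0.


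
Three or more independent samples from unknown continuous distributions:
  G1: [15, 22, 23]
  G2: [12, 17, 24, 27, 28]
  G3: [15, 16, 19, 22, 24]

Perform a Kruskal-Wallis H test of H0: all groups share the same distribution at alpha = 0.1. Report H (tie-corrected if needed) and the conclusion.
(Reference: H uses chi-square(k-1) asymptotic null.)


Step 1: Combine all N = 13 observations and assign midranks.
sorted (value, group, rank): (12,G2,1), (15,G1,2.5), (15,G3,2.5), (16,G3,4), (17,G2,5), (19,G3,6), (22,G1,7.5), (22,G3,7.5), (23,G1,9), (24,G2,10.5), (24,G3,10.5), (27,G2,12), (28,G2,13)
Step 2: Sum ranks within each group.
R_1 = 19 (n_1 = 3)
R_2 = 41.5 (n_2 = 5)
R_3 = 30.5 (n_3 = 5)
Step 3: H = 12/(N(N+1)) * sum(R_i^2/n_i) - 3(N+1)
     = 12/(13*14) * (19^2/3 + 41.5^2/5 + 30.5^2/5) - 3*14
     = 0.065934 * 650.833 - 42
     = 0.912088.
Step 4: Ties present; correction factor C = 1 - 18/(13^3 - 13) = 0.991758. Corrected H = 0.912088 / 0.991758 = 0.919668.
Step 5: Under H0, H ~ chi^2(2); p-value = 0.631389.
Step 6: alpha = 0.1. fail to reject H0.

H = 0.9197, df = 2, p = 0.631389, fail to reject H0.
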